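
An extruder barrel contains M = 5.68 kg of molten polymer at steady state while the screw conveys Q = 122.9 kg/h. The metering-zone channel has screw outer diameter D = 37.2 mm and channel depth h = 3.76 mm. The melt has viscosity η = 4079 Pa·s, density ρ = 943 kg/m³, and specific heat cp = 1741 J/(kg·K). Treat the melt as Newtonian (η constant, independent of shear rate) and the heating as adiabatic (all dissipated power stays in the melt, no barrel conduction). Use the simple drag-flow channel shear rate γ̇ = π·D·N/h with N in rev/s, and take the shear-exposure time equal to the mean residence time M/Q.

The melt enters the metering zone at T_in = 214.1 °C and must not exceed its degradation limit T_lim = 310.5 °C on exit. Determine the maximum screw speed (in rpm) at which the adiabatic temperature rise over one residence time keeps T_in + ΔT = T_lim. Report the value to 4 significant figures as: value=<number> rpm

Throughput in SI: Q_s = 122.9 kg/h ÷ 3600 s/h = 0.0341389 kg/s
Mean residence time: t_res = M/Q_s = 5.68 kg / 0.0341389 kg/s = 166.379 s
D = 37.2 mm = 0.0372 m;  h = 3.76 mm = 0.00376 m
Allowable rise: ΔT_a = T_lim − T_in = 310.5 − 214.1 = 96.4 K
Invert ΔT = ηγ̇²t_res/(ρcp) for γ̇: γ̇_max² = ΔT_a ρ cp / (η t_res) = 96.4·943·1741 / (4079·166.379) = 233.203 s⁻²
γ̇_max = √233.203 = 15.271 s⁻¹
N_max = γ̇_max h / (πD) = 15.271·0.00376/(π·0.0372) = 0.491318 rev/s → ×60 = 29.4791 rpm

value=29.48 rpm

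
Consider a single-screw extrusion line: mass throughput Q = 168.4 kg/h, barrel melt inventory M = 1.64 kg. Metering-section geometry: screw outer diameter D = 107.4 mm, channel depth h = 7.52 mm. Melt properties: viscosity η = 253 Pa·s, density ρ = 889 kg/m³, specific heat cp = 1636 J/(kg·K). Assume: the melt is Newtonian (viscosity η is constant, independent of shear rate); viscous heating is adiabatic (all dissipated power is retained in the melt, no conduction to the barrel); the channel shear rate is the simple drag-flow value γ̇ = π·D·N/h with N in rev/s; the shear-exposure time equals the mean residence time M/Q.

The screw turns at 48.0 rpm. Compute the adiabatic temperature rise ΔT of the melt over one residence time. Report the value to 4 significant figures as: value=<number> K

Throughput in SI: Q_s = 168.4 kg/h ÷ 3600 s/h = 0.0467778 kg/s
t_res = M / Q_s = 1.64 / 0.0467778 = 35.0594 s
Geometry in metres: D = 107.4 mm → 0.1074 m, h = 7.52 mm → 0.00752 m; screw speed N = 48.0 rpm = 0.8 rev/s
Shear rate: γ̇ = πDN/h = π·0.1074·0.8/0.00752 = 35.8944 s⁻¹
ΔT = η·γ̇²·t_res/(ρ·cp) = [253 × 35.8944² × 35.0594] / [889 × 1636] = 7.85764 K

value=7.858 K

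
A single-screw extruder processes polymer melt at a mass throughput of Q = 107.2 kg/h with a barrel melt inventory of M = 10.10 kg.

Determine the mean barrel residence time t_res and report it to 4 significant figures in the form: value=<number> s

value=339.2 s

Throughput in SI: Q_s = 107.2 kg/h ÷ 3600 s/h = 0.0297778 kg/s
t_res = M / Q_s = 10.10 ÷ 0.0297778 = 339.179 s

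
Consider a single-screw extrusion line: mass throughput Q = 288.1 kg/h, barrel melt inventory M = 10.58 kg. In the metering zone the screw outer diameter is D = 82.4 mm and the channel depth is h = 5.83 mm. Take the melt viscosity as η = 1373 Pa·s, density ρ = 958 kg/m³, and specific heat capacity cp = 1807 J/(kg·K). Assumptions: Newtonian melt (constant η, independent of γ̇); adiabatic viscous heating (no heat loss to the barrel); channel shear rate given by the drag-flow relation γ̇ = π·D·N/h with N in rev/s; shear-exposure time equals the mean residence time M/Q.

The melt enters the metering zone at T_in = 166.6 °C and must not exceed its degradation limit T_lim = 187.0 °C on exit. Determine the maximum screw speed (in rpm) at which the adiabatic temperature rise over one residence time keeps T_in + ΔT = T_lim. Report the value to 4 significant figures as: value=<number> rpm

Convert throughput: Q = 288.1 kg/h = 288.1/3600 = 0.0800278 kg/s
Mean residence time: t_res = M/Q_s = 10.58 kg / 0.0800278 kg/s = 132.204 s
D = 82.4 mm = 0.0824 m;  h = 5.83 mm = 0.00583 m
ΔT_a = T_lim − T_in = 187.0 °C − 166.6 °C = 20.4 K
γ̇_max² = ΔT_a·ρ·cp / (η·t_res) = [20.4 × 958 × 1807] / [1373 × 132.204] = 194.553 s⁻²
γ̇_max = sqrt(194.553) = 13.9482 s⁻¹
N_max = γ̇_max·h / (π·D) = 13.9482 · 0.00583 / (π · 0.0824) = 0.314131 rev/s = 18.8479 rpm

value=18.85 rpm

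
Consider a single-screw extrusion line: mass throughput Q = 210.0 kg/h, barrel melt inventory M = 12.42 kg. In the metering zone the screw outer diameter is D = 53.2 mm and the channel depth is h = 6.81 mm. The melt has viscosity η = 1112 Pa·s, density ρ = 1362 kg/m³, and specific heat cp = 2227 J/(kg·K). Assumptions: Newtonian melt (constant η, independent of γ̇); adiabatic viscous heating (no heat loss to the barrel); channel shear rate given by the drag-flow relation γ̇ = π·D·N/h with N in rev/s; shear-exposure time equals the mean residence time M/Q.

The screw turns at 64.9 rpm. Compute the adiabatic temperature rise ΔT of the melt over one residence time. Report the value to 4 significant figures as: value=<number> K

value=55.01 K

Q_s = Q / 3600 = 210.0 / 3600 = 0.0583333 kg/s
t_res = M / Q_s = 12.42 / 0.0583333 = 212.914 s
Convert to SI: D = 0.0532 m, h = 0.00681 m, N = 64.9/60 = 1.08167 rev/s
γ̇ = π D N / h = (π)(0.0532)(1.08167) / 0.00681 = 26.5465 s⁻¹
Adiabatic rise: ΔT = η γ̇² t_res / (ρ cp) = 1112·(26.5465)²·212.914 / (1362·2227) = 55.0083 K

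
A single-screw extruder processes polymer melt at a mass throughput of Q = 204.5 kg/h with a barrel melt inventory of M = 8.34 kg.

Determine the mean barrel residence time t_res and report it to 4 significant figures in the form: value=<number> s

Q_s = Q / 3600 = 204.5 / 3600 = 0.0568056 kg/s
t_res = M / Q_s = 8.34 / 0.0568056 = 146.817 s

value=146.8 s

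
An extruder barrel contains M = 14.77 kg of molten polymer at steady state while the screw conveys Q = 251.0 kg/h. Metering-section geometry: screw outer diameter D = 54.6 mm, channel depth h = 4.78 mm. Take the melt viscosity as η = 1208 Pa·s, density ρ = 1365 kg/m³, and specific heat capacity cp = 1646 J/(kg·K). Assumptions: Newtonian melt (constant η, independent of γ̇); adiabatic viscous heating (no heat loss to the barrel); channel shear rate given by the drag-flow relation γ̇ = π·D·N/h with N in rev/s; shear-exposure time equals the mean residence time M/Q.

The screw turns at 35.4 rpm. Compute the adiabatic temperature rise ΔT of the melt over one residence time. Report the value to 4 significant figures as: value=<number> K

value=51.06 K

Convert throughput: Q = 251.0 kg/h = 251.0/3600 = 0.0697222 kg/s
Mean residence time: t_res = M/Q_s = 14.77 kg / 0.0697222 kg/s = 211.841 s
D = 54.6 mm = 0.0546 m;  h = 4.78 mm = 0.00478 m;  N = 35.4 rpm / 60 = 0.59 rev/s
Shear rate: γ̇ = πDN/h = π·0.0546·0.59/0.00478 = 21.1722 s⁻¹
ΔT = η·γ̇²·t_res / (ρ·cp) = 1208 · (21.1722)² · 211.841 / (1365 · 1646) = 51.056 K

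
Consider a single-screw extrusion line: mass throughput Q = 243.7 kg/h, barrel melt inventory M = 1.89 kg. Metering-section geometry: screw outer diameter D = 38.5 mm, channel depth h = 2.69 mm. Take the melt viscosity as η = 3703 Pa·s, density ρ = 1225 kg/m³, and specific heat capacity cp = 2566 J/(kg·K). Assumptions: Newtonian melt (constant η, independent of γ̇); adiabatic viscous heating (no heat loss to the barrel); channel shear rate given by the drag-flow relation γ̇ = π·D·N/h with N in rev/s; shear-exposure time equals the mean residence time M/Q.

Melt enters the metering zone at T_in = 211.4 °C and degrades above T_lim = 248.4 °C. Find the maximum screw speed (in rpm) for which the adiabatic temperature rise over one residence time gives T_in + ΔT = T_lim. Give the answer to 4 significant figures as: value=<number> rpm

value=44.76 rpm

Q_s = Q / 3600 = 243.7 / 3600 = 0.0676944 kg/s
t_res = M / Q_s = 1.89 / 0.0676944 = 27.9196 s
D = 38.5 mm = 0.0385 m;  h = 2.69 mm = 0.00269 m
Allowable rise: ΔT_a = T_lim − T_in = 248.4 − 211.4 = 37 K
γ̇_max² = ΔT_a·ρ·cp/(η·t_res) = 37·1225·2566/(3703·27.9196) = 1124.95 s⁻²
γ̇_max = √1124.95 = 33.5402 s⁻¹
N_max = γ̇_max·h / (π·D) = 33.5402 · 0.00269 / (π · 0.0385) = 0.745946 rev/s = 44.7568 rpm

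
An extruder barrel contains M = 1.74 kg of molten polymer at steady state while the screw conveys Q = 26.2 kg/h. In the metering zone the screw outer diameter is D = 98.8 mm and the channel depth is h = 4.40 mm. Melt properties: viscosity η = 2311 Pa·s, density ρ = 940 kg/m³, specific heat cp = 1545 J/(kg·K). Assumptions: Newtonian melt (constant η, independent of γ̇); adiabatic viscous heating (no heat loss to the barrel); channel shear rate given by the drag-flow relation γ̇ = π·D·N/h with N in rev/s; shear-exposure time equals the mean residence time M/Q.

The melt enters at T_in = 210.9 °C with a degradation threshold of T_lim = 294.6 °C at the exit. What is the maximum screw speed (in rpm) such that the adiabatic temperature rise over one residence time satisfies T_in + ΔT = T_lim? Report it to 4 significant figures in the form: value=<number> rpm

Convert throughput: Q = 26.2 kg/h = 26.2/3600 = 0.00727778 kg/s
t_res = M / Q_s = 1.74 ÷ 0.00727778 = 239.084 s
Geometry in SI: D = 98.8 mm → 0.0988 m, h = 4.40 mm → 0.0044 m
ΔT_a = T_lim − T_in = 294.6 − 210.9 = 83.7 K
γ̇_max² = ΔT_a·ρ·cp / (η·t_res) = [83.7 × 940 × 1545] / [2311 × 239.084] = 220.004 s⁻²
Take the square root: γ̇_max = √(220.004) = 14.8325 s⁻¹
N_max = γ̇_max·h / (π·D) = 14.8325 · 0.0044 / (π · 0.0988) = 0.210262 rev/s = 12.6157 rpm

value=12.62 rpm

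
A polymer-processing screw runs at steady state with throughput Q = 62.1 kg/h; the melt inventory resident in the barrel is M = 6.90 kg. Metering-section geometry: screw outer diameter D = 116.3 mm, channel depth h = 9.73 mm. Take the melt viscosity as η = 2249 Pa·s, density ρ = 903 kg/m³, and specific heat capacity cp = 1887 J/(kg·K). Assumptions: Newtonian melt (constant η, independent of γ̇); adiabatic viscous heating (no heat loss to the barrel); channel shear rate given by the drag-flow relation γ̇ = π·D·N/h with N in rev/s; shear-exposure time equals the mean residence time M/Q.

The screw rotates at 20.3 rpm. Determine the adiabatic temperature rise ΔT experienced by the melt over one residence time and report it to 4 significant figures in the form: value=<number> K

Convert throughput: Q = 62.1 kg/h = 62.1/3600 = 0.01725 kg/s
t_res = M / Q_s = 6.90 / 0.01725 = 400 s
D = 116.3 mm = 0.1163 m;  h = 9.73 mm = 0.00973 m;  N = 20.3 rpm / 60 = 0.338333 rev/s
γ̇ = π·D·N / h = π · 0.1163 · 0.338333 / 0.00973 = 12.7046 s⁻¹
ΔT = η·γ̇²·t_res/(ρ·cp) = [2249 × 12.7046² × 400] / [903 × 1887] = 85.2144 K

value=85.21 K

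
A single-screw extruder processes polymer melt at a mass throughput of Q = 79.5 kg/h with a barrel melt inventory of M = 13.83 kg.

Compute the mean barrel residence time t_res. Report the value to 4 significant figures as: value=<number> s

value=626.3 s

Q_s = Q / 3600 = 79.5 / 3600 = 0.0220833 kg/s
t_res = M / Q_s = 13.83 / 0.0220833 = 626.264 s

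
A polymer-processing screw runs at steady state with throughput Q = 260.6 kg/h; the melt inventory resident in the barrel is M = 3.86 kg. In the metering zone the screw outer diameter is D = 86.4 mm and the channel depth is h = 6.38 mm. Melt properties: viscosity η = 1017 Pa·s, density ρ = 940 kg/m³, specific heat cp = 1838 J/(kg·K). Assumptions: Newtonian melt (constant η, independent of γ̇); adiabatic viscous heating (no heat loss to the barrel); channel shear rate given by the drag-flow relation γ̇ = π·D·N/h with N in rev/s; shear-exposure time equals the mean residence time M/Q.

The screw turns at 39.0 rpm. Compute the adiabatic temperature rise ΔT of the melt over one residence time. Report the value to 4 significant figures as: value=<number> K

value=24.00 K

Throughput in SI: Q_s = 260.6 kg/h ÷ 3600 s/h = 0.0723889 kg/s
t_res = M / Q_s = 3.86 ÷ 0.0723889 = 53.3231 s
Geometry in metres: D = 86.4 mm → 0.0864 m, h = 6.38 mm → 0.00638 m; screw speed N = 39.0 rpm = 0.65 rev/s
Shear rate: γ̇ = πDN/h = π·0.0864·0.65/0.00638 = 27.6539 s⁻¹
ΔT = η·γ̇²·t_res/(ρ·cp) = [1017 × 27.6539² × 53.3231] / [940 × 1838] = 24.0036 K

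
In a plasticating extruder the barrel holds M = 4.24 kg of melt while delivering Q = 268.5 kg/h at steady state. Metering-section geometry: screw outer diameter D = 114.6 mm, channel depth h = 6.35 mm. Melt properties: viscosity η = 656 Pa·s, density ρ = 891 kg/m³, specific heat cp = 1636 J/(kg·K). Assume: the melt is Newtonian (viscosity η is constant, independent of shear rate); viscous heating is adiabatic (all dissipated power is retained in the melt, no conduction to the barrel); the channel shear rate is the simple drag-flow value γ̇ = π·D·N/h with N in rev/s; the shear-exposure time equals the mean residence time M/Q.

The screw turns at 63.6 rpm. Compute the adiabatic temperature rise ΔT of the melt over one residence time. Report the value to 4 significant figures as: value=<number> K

value=92.41 K

Convert throughput: Q = 268.5 kg/h = 268.5/3600 = 0.0745833 kg/s
t_res = M / Q_s = 4.24 ÷ 0.0745833 = 56.8492 s
D = 114.6 mm = 0.1146 m;  h = 6.35 mm = 0.00635 m;  N = 63.6 rpm / 60 = 1.06 rev/s
Shear rate: γ̇ = πDN/h = π·0.1146·1.06/0.00635 = 60.0989 s⁻¹
Adiabatic rise: ΔT = η γ̇² t_res / (ρ cp) = 656·(60.0989)²·56.8492 / (891·1636) = 92.406 K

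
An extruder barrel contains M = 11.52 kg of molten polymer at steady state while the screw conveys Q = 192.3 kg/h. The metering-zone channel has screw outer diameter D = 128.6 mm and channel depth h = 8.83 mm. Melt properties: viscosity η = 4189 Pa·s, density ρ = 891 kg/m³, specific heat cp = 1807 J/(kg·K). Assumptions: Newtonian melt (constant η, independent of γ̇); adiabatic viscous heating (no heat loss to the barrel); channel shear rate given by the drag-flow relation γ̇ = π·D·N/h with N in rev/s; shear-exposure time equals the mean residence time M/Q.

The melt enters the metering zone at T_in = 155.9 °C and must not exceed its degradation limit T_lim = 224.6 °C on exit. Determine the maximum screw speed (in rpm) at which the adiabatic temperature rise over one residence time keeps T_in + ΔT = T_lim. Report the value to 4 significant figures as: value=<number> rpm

Convert throughput: Q = 192.3 kg/h = 192.3/3600 = 0.0534167 kg/s
t_res = M / Q_s = 11.52 / 0.0534167 = 215.663 s
D = 128.6 mm = 0.1286 m;  h = 8.83 mm = 0.00883 m
ΔT_a = T_lim − T_in = 224.6 − 155.9 = 68.7 K
γ̇_max² = ΔT_a·ρ·cp / (η·t_res) = [68.7 × 891 × 1807] / [4189 × 215.663] = 122.435 s⁻²
γ̇_max = √122.435 = 11.065 s⁻¹
N_max = γ̇_max·h / (π·D) = 11.065 · 0.00883 / (π · 0.1286) = 0.241837 rev/s = 14.5102 rpm

value=14.51 rpm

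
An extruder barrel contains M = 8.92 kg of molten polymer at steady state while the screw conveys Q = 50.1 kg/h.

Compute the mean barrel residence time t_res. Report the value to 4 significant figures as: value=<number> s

value=641.0 s

Throughput in SI: Q_s = 50.1 kg/h ÷ 3600 s/h = 0.0139167 kg/s
t_res = M / Q_s = 8.92 / 0.0139167 = 640.958 s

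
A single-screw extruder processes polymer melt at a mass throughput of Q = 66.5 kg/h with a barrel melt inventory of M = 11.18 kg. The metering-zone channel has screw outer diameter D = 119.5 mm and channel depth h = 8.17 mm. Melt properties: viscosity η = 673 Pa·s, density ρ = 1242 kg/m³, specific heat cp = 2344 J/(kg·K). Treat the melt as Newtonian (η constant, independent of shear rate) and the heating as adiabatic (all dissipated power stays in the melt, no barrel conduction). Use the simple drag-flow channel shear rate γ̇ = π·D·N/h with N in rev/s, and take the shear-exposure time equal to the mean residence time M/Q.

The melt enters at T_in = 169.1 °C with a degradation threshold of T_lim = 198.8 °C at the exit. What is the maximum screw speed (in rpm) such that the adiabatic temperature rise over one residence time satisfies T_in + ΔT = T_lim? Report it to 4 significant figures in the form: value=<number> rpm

Convert throughput: Q = 66.5 kg/h = 66.5/3600 = 0.0184722 kg/s
Mean residence time: t_res = M/Q_s = 11.18 kg / 0.0184722 kg/s = 605.233 s
D = 119.5 mm = 0.1195 m;  h = 8.17 mm = 0.00817 m
ΔT_a = T_lim − T_in = 198.8 °C − 169.1 °C = 29.7 K
γ̇_max² = ΔT_a·ρ·cp/(η·t_res) = 29.7·1242·2344/(673·605.233) = 212.275 s⁻²
γ̇_max = sqrt(212.275) = 14.5696 s⁻¹
N_max = γ̇_max·h / (π·D) = 14.5696 · 0.00817 / (π · 0.1195) = 0.317069 rev/s = 19.0241 rpm

value=19.02 rpm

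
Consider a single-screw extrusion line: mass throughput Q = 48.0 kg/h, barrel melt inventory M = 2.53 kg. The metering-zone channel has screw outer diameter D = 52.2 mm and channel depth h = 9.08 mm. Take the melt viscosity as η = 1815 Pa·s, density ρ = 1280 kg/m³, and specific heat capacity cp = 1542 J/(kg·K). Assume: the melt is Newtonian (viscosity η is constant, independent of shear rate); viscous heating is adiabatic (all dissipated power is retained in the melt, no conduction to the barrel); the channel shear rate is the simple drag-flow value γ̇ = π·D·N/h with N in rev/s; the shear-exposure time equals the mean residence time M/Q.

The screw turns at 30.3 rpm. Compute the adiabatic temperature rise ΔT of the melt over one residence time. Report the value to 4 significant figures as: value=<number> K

Throughput in SI: Q_s = 48.0 kg/h ÷ 3600 s/h = 0.0133333 kg/s
t_res = M / Q_s = 2.53 / 0.0133333 = 189.75 s
D = 52.2 mm = 0.0522 m;  h = 9.08 mm = 0.00908 m;  N = 30.3 rpm / 60 = 0.505 rev/s
γ̇ = π D N / h = (π)(0.0522)(0.505) / 0.00908 = 9.12065 s⁻¹
Adiabatic rise: ΔT = η γ̇² t_res / (ρ cp) = 1815·(9.12065)²·189.75 / (1280·1542) = 14.515 K

value=14.51 K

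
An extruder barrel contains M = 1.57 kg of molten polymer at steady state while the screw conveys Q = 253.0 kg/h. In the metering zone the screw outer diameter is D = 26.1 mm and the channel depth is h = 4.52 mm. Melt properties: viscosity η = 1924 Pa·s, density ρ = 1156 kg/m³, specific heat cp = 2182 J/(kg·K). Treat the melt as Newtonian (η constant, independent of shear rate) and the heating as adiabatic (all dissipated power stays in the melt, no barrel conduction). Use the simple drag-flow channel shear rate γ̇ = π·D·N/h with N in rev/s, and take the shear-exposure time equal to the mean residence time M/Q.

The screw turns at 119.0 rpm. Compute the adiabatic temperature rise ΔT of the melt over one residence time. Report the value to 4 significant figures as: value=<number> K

Throughput in SI: Q_s = 253.0 kg/h ÷ 3600 s/h = 0.0702778 kg/s
t_res = M / Q_s = 1.57 ÷ 0.0702778 = 22.3399 s
D = 26.1 mm = 0.0261 m;  h = 4.52 mm = 0.00452 m;  N = 119.0 rpm / 60 = 1.98333 rev/s
γ̇ = π D N / h = (π)(0.0261)(1.98333) / 0.00452 = 35.9789 s⁻¹
ΔT = η·γ̇²·t_res / (ρ·cp) = 1924 · (35.9789)² · 22.3399 / (1156 · 2182) = 22.0582 K

value=22.06 K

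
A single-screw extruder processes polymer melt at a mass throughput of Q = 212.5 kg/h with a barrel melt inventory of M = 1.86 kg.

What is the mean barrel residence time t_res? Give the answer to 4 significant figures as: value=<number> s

value=31.51 s

Convert throughput: Q = 212.5 kg/h = 212.5/3600 = 0.0590278 kg/s
t_res = M / Q_s = 1.86 / 0.0590278 = 31.5106 s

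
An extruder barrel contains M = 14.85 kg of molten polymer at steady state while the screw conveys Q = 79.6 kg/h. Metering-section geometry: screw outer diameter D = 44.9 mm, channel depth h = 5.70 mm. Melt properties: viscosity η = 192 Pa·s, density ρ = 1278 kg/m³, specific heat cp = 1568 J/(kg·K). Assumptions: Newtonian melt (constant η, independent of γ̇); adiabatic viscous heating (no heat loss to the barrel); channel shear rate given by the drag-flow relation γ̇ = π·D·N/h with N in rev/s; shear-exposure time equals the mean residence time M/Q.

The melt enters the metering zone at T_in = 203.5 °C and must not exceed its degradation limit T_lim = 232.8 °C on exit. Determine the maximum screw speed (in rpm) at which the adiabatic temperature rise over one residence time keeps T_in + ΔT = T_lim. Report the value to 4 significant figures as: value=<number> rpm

value=51.74 rpm

Q_s = Q / 3600 = 79.6 / 3600 = 0.0221111 kg/s
Mean residence time: t_res = M/Q_s = 14.85 kg / 0.0221111 kg/s = 671.608 s
Convert to metres: D = 0.0449 m, h = 0.0057 m
ΔT_a = T_lim − T_in = 232.8 − 203.5 = 29.3 K
Invert ΔT = ηγ̇²t_res/(ρcp) for γ̇: γ̇_max² = ΔT_a ρ cp / (η t_res) = 29.3·1278·1568 / (192·671.608) = 455.331 s⁻²
γ̇_max = √455.331 = 21.3385 s⁻¹
N_max = γ̇_max h / (πD) = 21.3385·0.0057/(π·0.0449) = 0.862268 rev/s → ×60 = 51.7361 rpm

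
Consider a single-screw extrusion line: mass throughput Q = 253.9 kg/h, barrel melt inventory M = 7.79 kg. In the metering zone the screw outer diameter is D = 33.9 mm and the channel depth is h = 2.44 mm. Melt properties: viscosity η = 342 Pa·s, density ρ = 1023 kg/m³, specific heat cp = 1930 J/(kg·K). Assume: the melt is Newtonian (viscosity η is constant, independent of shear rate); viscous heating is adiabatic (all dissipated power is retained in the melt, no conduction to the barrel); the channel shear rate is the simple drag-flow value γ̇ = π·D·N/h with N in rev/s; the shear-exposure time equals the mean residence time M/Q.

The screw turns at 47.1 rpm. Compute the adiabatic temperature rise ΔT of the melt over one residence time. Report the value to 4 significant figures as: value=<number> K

Throughput in SI: Q_s = 253.9 kg/h ÷ 3600 s/h = 0.0705278 kg/s
t_res = M / Q_s = 7.79 / 0.0705278 = 110.453 s
Convert to SI: D = 0.0339 m, h = 0.00244 m, N = 47.1/60 = 0.785 rev/s
Shear rate: γ̇ = πDN/h = π·0.0339·0.785/0.00244 = 34.2633 s⁻¹
ΔT = η·γ̇²·t_res / (ρ·cp) = 342 · (34.2633)² · 110.453 / (1023 · 1930) = 22.461 K

value=22.46 K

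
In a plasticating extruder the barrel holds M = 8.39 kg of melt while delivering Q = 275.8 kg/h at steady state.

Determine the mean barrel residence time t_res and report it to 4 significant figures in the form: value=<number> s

Q_s = Q / 3600 = 275.8 / 3600 = 0.0766111 kg/s
t_res = M / Q_s = 8.39 ÷ 0.0766111 = 109.514 s

value=109.5 s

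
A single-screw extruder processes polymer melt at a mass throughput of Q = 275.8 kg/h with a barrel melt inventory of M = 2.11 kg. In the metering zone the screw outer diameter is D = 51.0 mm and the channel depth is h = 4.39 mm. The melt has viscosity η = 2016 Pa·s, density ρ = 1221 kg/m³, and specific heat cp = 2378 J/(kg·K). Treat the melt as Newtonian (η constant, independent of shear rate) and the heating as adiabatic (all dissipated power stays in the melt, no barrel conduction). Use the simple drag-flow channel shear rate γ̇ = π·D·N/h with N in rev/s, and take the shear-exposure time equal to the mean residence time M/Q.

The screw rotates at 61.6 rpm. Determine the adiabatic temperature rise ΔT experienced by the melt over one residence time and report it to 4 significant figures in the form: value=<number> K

Q_s = Q / 3600 = 275.8 / 3600 = 0.0766111 kg/s
t_res = M / Q_s = 2.11 / 0.0766111 = 27.5417 s
Geometry in metres: D = 51.0 mm → 0.051 m, h = 4.39 mm → 0.00439 m; screw speed N = 61.6 rpm = 1.02667 rev/s
γ̇ = π D N / h = (π)(0.051)(1.02667) / 0.00439 = 37.4701 s⁻¹
ΔT = η·γ̇²·t_res / (ρ·cp) = 2016 · (37.4701)² · 27.5417 / (1221 · 2378) = 26.8487 K

value=26.85 K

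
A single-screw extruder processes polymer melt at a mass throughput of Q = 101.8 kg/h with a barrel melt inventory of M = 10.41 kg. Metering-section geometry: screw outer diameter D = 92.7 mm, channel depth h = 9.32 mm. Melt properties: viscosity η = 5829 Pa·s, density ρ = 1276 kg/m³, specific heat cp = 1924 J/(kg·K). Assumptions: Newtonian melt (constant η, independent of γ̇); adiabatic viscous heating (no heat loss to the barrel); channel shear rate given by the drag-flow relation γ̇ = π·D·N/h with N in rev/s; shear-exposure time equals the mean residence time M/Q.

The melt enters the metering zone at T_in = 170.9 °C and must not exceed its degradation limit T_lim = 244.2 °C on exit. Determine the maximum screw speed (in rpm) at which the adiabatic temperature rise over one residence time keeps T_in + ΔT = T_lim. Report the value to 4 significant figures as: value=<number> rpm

value=17.58 rpm

Convert throughput: Q = 101.8 kg/h = 101.8/3600 = 0.0282778 kg/s
t_res = M / Q_s = 10.41 / 0.0282778 = 368.134 s
Geometry in SI: D = 92.7 mm → 0.0927 m, h = 9.32 mm → 0.00932 m
ΔT_a = T_lim − T_in = 244.2 − 170.9 = 73.3 K
γ̇_max² = ΔT_a·ρ·cp/(η·t_res) = 73.3·1276·1924/(5829·368.134) = 83.861 s⁻²
γ̇_max = √83.861 = 9.15757 s⁻¹
Solve γ̇ = πDN/h for N: N_max = γ̇_max·h/(π·D) = 9.15757 × 0.00932 / (π × 0.0927) = 0.293067 rev/s = 17.584 rpm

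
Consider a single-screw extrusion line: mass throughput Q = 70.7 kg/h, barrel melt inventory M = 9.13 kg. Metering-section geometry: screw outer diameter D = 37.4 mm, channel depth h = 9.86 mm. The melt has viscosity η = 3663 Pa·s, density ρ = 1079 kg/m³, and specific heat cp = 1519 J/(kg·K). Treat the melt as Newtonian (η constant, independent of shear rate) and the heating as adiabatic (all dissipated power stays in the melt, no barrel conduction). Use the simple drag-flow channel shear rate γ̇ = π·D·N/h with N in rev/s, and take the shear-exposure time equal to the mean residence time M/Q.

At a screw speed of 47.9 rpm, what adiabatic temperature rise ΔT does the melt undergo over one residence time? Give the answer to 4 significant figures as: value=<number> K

Throughput in SI: Q_s = 70.7 kg/h ÷ 3600 s/h = 0.0196389 kg/s
Mean residence time: t_res = M/Q_s = 9.13 kg / 0.0196389 kg/s = 464.894 s
D = 37.4 mm = 0.0374 m;  h = 9.86 mm = 0.00986 m;  N = 47.9 rpm / 60 = 0.798333 rev/s
γ̇ = π D N / h = (π)(0.0374)(0.798333) / 0.00986 = 9.51325 s⁻¹
ΔT = η·γ̇²·t_res/(ρ·cp) = [3663 × 9.51325² × 464.894] / [1079 × 1519] = 94.0306 K

value=94.03 K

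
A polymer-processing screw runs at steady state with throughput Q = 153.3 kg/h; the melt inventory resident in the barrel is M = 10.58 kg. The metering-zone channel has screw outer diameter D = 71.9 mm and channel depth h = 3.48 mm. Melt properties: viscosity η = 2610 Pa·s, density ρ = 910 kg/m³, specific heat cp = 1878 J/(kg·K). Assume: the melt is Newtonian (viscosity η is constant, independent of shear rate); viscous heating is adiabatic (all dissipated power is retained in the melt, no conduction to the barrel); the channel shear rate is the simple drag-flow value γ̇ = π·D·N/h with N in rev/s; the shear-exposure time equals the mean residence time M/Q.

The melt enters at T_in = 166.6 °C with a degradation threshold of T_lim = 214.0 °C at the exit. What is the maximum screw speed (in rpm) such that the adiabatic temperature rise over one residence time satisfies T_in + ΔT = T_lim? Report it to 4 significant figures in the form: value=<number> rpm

Throughput in SI: Q_s = 153.3 kg/h ÷ 3600 s/h = 0.0425833 kg/s
Mean residence time: t_res = M/Q_s = 10.58 kg / 0.0425833 kg/s = 248.454 s
Convert to metres: D = 0.0719 m, h = 0.00348 m
ΔT_a = T_lim − T_in = 214.0 °C − 166.6 °C = 47.4 K
γ̇_max² = ΔT_a·ρ·cp / (η·t_res) = [47.4 × 910 × 1878] / [2610 × 248.454] = 124.919 s⁻²
γ̇_max = √124.919 = 11.1767 s⁻¹
N_max = γ̇_max·h / (π·D) = 11.1767 · 0.00348 / (π · 0.0719) = 0.172193 rev/s = 10.3316 rpm

value=10.33 rpm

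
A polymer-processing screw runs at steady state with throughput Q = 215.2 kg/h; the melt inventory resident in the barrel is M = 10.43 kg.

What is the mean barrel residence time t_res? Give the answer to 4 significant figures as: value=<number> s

Q_s = Q / 3600 = 215.2 / 3600 = 0.0597778 kg/s
t_res = M / Q_s = 10.43 / 0.0597778 = 174.48 s

value=174.5 s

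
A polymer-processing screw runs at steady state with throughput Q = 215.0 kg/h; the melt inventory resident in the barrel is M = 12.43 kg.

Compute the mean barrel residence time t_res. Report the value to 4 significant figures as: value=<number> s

value=208.1 s

Convert throughput: Q = 215.0 kg/h = 215.0/3600 = 0.0597222 kg/s
t_res = M / Q_s = 12.43 / 0.0597222 = 208.13 s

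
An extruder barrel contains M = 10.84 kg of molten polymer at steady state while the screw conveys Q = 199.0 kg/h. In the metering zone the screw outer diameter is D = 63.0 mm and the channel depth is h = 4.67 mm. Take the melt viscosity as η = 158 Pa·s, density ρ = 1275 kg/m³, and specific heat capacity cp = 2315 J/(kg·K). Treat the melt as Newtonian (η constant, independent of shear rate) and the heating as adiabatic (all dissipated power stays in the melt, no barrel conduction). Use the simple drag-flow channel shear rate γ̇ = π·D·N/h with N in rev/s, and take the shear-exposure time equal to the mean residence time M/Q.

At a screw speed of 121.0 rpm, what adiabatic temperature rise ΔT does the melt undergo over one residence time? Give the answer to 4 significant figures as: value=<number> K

Convert throughput: Q = 199.0 kg/h = 199.0/3600 = 0.0552778 kg/s
Mean residence time: t_res = M/Q_s = 10.84 kg / 0.0552778 kg/s = 196.101 s
D = 63.0 mm = 0.063 m;  h = 4.67 mm = 0.00467 m;  N = 121.0 rpm / 60 = 2.01667 rev/s
γ̇ = π D N / h = (π)(0.063)(2.01667) / 0.00467 = 85.4688 s⁻¹
ΔT = η·γ̇²·t_res / (ρ·cp) = 158 · (85.4688)² · 196.101 / (1275 · 2315) = 76.6814 K

value=76.68 K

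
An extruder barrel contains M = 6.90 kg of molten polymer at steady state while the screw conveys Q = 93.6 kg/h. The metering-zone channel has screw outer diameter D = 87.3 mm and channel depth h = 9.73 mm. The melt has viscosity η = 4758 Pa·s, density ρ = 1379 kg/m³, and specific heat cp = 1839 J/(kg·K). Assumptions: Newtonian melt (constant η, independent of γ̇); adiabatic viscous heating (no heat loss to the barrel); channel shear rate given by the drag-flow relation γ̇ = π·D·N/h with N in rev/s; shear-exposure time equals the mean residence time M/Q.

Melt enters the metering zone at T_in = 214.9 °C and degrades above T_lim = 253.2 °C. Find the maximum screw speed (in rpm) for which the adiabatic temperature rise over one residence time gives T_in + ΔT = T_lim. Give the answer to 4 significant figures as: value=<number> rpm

value=18.67 rpm

Q_s = Q / 3600 = 93.6 / 3600 = 0.026 kg/s
t_res = M / Q_s = 6.90 / 0.026 = 265.385 s
Convert to metres: D = 0.0873 m, h = 0.00973 m
ΔT_a = T_lim − T_in = 253.2 °C − 214.9 °C = 38.3 K
γ̇_max² = ΔT_a·ρ·cp / (η·t_res) = [38.3 × 1379 × 1839] / [4758 × 265.385] = 76.9209 s⁻²
Take the square root: γ̇_max = √(76.9209) = 8.77046 s⁻¹
N_max = γ̇_max·h / (π·D) = 8.77046 · 0.00973 / (π · 0.0873) = 0.311151 rev/s = 18.6691 rpm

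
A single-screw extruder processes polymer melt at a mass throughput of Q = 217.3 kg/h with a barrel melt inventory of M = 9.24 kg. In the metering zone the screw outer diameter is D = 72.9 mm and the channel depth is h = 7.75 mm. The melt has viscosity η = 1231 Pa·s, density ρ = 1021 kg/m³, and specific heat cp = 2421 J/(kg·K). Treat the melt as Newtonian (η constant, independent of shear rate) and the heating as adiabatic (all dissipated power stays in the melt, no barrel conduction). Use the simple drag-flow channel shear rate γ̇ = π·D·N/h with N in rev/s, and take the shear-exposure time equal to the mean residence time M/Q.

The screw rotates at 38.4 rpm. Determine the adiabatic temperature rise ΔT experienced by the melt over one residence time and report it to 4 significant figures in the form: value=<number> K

value=27.27 K

Throughput in SI: Q_s = 217.3 kg/h ÷ 3600 s/h = 0.0603611 kg/s
Mean residence time: t_res = M/Q_s = 9.24 kg / 0.0603611 kg/s = 153.079 s
Convert to SI: D = 0.0729 m, h = 0.00775 m, N = 38.4/60 = 0.64 rev/s
Shear rate: γ̇ = πDN/h = π·0.0729·0.64/0.00775 = 18.9128 s⁻¹
ΔT = η·γ̇²·t_res/(ρ·cp) = [1231 × 18.9128² × 153.079] / [1021 × 2421] = 27.2686 K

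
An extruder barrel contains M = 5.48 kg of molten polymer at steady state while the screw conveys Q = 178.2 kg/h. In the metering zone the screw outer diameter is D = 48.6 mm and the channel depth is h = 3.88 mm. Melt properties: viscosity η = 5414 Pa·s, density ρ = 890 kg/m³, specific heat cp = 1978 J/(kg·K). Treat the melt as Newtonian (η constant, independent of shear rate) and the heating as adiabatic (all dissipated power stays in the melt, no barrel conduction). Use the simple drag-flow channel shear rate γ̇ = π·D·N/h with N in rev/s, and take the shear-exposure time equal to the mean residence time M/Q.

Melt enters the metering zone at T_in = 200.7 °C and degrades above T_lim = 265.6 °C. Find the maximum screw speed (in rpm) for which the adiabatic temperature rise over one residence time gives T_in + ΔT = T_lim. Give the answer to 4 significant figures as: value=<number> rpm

Q_s = Q / 3600 = 178.2 / 3600 = 0.0495 kg/s
t_res = M / Q_s = 5.48 ÷ 0.0495 = 110.707 s
Convert to metres: D = 0.0486 m, h = 0.00388 m
ΔT_a = T_lim − T_in = 265.6 − 200.7 = 64.9 K
γ̇_max² = ΔT_a·ρ·cp/(η·t_res) = 64.9·890·1978/(5414·110.707) = 190.62 s⁻²
γ̇_max = √190.62 = 13.8065 s⁻¹
N_max = γ̇_max h / (πD) = 13.8065·0.00388/(π·0.0486) = 0.350856 rev/s → ×60 = 21.0514 rpm

value=21.05 rpm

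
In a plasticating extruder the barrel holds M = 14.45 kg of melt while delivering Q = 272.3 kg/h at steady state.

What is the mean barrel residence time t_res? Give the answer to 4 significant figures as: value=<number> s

Convert throughput: Q = 272.3 kg/h = 272.3/3600 = 0.0756389 kg/s
t_res = M / Q_s = 14.45 / 0.0756389 = 191.039 s

value=191.0 s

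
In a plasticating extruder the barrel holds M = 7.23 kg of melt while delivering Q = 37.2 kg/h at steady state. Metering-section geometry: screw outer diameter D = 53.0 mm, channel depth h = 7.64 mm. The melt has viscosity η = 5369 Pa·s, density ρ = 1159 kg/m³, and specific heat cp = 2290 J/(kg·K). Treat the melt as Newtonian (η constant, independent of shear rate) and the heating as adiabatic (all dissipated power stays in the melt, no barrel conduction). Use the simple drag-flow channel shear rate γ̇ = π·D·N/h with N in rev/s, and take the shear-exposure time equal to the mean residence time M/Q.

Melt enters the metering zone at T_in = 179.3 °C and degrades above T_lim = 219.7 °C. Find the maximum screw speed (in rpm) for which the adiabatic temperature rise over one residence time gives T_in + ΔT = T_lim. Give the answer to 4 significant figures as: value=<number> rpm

value=14.71 rpm

Throughput in SI: Q_s = 37.2 kg/h ÷ 3600 s/h = 0.0103333 kg/s
t_res = M / Q_s = 7.23 ÷ 0.0103333 = 699.677 s
Convert to metres: D = 0.053 m, h = 0.00764 m
ΔT_a = T_lim − T_in = 219.7 − 179.3 = 40.4 K
γ̇_max² = ΔT_a·ρ·cp / (η·t_res) = [40.4 × 1159 × 2290] / [5369 × 699.677] = 28.5436 s⁻²
Take the square root: γ̇_max = √(28.5436) = 5.34262 s⁻¹
Solve γ̇ = πDN/h for N: N_max = γ̇_max·h/(π·D) = 5.34262 × 0.00764 / (π × 0.053) = 0.245144 rev/s = 14.7087 rpm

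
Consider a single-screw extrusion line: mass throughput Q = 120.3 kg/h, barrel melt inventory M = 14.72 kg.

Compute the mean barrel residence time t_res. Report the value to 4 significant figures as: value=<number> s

Q_s = Q / 3600 = 120.3 / 3600 = 0.0334167 kg/s
t_res = M / Q_s = 14.72 ÷ 0.0334167 = 440.499 s

value=440.5 s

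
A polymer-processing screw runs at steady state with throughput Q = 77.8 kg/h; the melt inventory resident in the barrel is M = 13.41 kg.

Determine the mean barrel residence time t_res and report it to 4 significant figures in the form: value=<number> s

Throughput in SI: Q_s = 77.8 kg/h ÷ 3600 s/h = 0.0216111 kg/s
t_res = M / Q_s = 13.41 ÷ 0.0216111 = 620.514 s

value=620.5 s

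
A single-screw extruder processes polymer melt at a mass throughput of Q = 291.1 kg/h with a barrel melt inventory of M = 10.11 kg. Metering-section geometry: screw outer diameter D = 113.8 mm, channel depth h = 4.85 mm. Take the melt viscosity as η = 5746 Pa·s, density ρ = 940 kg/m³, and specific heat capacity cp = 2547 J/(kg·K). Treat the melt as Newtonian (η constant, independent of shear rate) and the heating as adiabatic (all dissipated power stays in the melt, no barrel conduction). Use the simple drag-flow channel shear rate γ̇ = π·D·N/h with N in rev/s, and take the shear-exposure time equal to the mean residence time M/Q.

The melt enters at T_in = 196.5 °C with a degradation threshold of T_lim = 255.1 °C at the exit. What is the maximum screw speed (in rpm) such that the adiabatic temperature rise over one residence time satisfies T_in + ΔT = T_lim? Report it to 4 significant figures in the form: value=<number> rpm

Throughput in SI: Q_s = 291.1 kg/h ÷ 3600 s/h = 0.0808611 kg/s
t_res = M / Q_s = 10.11 ÷ 0.0808611 = 125.029 s
D = 113.8 mm = 0.1138 m;  h = 4.85 mm = 0.00485 m
Allowable rise: ΔT_a = T_lim − T_in = 255.1 − 196.5 = 58.6 K
Invert ΔT = ηγ̇²t_res/(ρcp) for γ̇: γ̇_max² = ΔT_a ρ cp / (η t_res) = 58.6·940·2547 / (5746·125.029) = 195.289 s⁻²
Take the square root: γ̇_max = √(195.289) = 13.9746 s⁻¹
Solve γ̇ = πDN/h for N: N_max = γ̇_max·h/(π·D) = 13.9746 × 0.00485 / (π × 0.1138) = 0.189578 rev/s = 11.3747 rpm

value=11.37 rpm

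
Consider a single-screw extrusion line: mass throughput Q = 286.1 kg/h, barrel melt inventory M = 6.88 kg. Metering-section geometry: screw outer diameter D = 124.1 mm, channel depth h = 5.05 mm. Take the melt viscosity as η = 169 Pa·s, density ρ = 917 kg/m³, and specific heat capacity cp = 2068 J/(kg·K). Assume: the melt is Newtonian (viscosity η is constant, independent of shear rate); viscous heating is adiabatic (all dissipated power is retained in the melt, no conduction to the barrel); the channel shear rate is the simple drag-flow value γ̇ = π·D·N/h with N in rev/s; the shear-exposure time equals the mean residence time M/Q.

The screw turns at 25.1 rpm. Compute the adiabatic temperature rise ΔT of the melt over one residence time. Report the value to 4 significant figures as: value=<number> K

Convert throughput: Q = 286.1 kg/h = 286.1/3600 = 0.0794722 kg/s
Mean residence time: t_res = M/Q_s = 6.88 kg / 0.0794722 kg/s = 86.5711 s
Geometry in metres: D = 124.1 mm → 0.1241 m, h = 5.05 mm → 0.00505 m; screw speed N = 25.1 rpm = 0.418333 rev/s
γ̇ = π·D·N / h = π · 0.1241 · 0.418333 / 0.00505 = 32.2963 s⁻¹
Adiabatic rise: ΔT = η γ̇² t_res / (ρ cp) = 169·(32.2963)²·86.5711 / (917·2068) = 8.04721 K

value=8.047 K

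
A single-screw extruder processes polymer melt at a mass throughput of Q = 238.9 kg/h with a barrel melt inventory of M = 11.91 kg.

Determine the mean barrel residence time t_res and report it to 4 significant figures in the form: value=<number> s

value=179.5 s

Q_s = Q / 3600 = 238.9 / 3600 = 0.0663611 kg/s
t_res = M / Q_s = 11.91 / 0.0663611 = 179.473 s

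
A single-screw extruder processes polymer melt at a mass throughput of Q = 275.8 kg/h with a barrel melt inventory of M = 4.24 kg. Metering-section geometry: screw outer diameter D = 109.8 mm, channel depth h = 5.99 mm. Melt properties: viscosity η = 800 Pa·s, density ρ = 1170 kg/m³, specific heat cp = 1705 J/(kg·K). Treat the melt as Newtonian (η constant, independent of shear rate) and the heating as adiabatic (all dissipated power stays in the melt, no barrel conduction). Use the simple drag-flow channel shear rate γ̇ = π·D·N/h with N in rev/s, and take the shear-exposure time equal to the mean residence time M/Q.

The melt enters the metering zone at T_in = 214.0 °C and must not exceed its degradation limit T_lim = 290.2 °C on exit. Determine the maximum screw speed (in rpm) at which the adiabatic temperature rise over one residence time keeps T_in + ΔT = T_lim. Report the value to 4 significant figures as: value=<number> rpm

Convert throughput: Q = 275.8 kg/h = 275.8/3600 = 0.0766111 kg/s
t_res = M / Q_s = 4.24 ÷ 0.0766111 = 55.3445 s
Geometry in SI: D = 109.8 mm → 0.1098 m, h = 5.99 mm → 0.00599 m
Allowable rise: ΔT_a = T_lim − T_in = 290.2 − 214.0 = 76.2 K
γ̇_max² = ΔT_a·ρ·cp/(η·t_res) = 76.2·1170·1705/(800·55.3445) = 3433.22 s⁻²
Take the square root: γ̇_max = √(3433.22) = 58.5937 s⁻¹
N_max = γ̇_max h / (πD) = 58.5937·0.00599/(π·0.1098) = 1.01748 rev/s → ×60 = 61.0487 rpm

value=61.05 rpm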